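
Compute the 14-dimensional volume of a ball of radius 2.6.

V_14(2.6) = π^(14/2) · (2.6)^14 / Γ(14/2 + 1) ≈ 386585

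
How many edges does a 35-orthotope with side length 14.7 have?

The 35-cube has n·2^(n-1) = 35·2^34 = 35·17179869184 = 601295421440 edges.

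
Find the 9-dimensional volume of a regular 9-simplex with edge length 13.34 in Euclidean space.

For a regular n-simplex with edge a, V = (a^n / n!)·√((n+1)/2^n). With a=13.34, n=9: V ≈ 5152.34.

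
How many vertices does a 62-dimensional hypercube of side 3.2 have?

Number of vertices = 2^62 = 4611686018427387904.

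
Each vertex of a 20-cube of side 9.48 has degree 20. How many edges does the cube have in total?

An n-cube has n·2^(n-1) edges. With n = 20: 20·524288 = 10485760.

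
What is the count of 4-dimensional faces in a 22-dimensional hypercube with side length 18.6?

Number of 4-faces = C(22,4) · 2^(22-4) = 7315 · 262144 = 1917583360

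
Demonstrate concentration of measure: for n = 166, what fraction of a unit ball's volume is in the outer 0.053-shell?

1 - (1-0.053)^166 ≈ 0.999881 ≈ 99.9881%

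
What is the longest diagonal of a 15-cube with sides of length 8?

||(8,8,...,8)|| = √(15)·8 ≈ 30.9839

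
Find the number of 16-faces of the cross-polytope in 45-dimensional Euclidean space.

An n-cross-polytope has 2^(k+1)·C(n,k+1) k-faces. Here 2^17·C(45,17) = 131072·1103068603890 = 144581408049070080.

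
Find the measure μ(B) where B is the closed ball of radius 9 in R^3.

Volume = π^{3/2}·(9)^3/Γ(5/2) = 972·π ≈ 3053.63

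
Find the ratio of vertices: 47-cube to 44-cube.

The 47-cube has 2^47 = 140737488355328 vertices. The 44-cube has 2^44 = 17592186044416 vertices. Ratio: 140737488355328/17592186044416 = 8.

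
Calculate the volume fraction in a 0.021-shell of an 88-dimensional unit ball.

Shell fraction = 1 - (1-0.021)^88 ≈ 0.845518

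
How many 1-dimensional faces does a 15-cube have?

An n-cube has C(n,k)·2^(n-k) k-faces. Here C(15,1)·2^14 = 15·16384 = 245760.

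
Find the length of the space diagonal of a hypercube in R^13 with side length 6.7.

d = √(6.7² + 6.7² + ... + 6.7²) [13 terms] = √(13·6.7²) = 6.7√13 ≈ 24.1572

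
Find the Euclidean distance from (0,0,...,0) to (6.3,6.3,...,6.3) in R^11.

The space diagonal of an n-cube of side s is s√n. Here 6.3·√11 ≈ 20.8947.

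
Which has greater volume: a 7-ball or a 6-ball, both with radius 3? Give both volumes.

V_7(3.0) ≈ 10333.1. V_6(3.0) ≈ 3767.26. The 7-ball is larger.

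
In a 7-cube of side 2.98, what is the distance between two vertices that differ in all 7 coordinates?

d = √(2.98² + 2.98² + ... + 2.98²) [7 terms] = √(7·2.98²) = 2.98√7 ≈ 7.88434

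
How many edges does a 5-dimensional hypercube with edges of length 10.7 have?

Each of the 2^5 = 32 vertices has degree 5; total edges = 5·2^5/2 = 80.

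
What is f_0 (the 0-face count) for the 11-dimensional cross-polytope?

f_0(11-orthoplex) = 2^1 · (11 choose 1) = 22.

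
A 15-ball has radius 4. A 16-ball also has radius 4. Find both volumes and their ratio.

V_15(4) ≈ 4.09572e+08. V_16(4) ≈ 1.01074e+09. Ratio V_15/V_16 ≈ 0.4052.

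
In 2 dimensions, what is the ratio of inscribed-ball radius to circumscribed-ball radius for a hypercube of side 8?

r_in = 8/2 (half the side); r_out = 8√2/2 (half the diagonal). Ratio = 1/√2 ≈ 0.707107.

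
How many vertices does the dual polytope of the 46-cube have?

The 46-dimensional cross-polytope has 2n = 2·46 = 92 vertices.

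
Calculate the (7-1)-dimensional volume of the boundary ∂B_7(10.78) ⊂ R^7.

S = n·V_n(r)/r = 7·V_7(10.78)/10.78 (volume-to-surface relation), giving 5.19028e+07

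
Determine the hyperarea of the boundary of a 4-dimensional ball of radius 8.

S = n·V_n(r)/r = 4·V_4(8)/8 (volume-to-surface relation), giving 1024·π^2 ≈ 10106.5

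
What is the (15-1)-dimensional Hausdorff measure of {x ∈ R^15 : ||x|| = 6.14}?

S_15(6.14) = 2·π^(15/2)·(6.14)^14 / Γ(15/2) ≈ 6.19268e+11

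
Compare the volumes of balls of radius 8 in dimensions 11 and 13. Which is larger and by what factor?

V_11(8) ≈ 1.61843e+10, V_13(8) ≈ 5.00623e+11. The 13-ball is larger by a factor of 30.93.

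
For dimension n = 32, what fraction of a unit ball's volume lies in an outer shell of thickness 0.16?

1 - (1-0.16)^32 ≈ 0.996225 ≈ 99.62%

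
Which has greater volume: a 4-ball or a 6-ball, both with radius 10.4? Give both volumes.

V_4(10.4) ≈ 57730.2. V_6(10.4) ≈ 6.53881e+06. The 6-ball is larger.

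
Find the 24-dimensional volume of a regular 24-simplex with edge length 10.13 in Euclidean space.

Volume = 10.13^24 · √(25/2^24) / 24! ≈ 0.00268245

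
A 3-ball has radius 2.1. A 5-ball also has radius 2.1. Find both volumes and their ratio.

V_3(2.1) ≈ 38.7924. V_5(2.1) ≈ 214.978. Ratio V_3/V_5 ≈ 0.1804.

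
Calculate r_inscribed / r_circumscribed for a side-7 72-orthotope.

For an n-cube of any side s, the inradius is s/2 and the circumradius is s√n/2, so the ratio is 1/√72 ≈ 0.117851.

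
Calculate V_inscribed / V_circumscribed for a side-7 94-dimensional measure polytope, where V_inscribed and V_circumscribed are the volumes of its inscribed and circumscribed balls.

V_in/V_out = n^(-n/2) = 94^(-94/2) ≈ 1.83228e-93.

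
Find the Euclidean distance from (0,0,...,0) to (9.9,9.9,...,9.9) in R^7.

Diagonal = √7 · 9.9 ≈ 26.1929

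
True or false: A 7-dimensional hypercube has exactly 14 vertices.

False. The 7-cube has 2^7 = 128 vertices.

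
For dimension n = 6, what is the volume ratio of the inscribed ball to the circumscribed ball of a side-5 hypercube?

Volume scales as r^n, and r_in/r_out = 1/√6, giving (1/√6)^6 ≈ 0.00462963.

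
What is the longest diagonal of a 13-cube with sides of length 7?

The space diagonal of an n-cube of side s is s√n. Here 7·√13 ≈ 25.2389.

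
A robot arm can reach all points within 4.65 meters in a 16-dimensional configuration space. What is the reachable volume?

Volume = π^{16/2}·(4.65)^16/Γ(9) ≈ 1.12441e+10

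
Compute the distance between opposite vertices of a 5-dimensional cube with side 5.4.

The space diagonal of an n-cube of side s is s√n. Here 5.4·√5 ≈ 12.0748.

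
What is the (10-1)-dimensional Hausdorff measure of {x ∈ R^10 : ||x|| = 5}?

The surface area of an n-ball is 2π^(n/2) r^(n-1) / Γ(n/2). For n=10, r=5: 1953125·π^5/12 ≈ 4.98079e+07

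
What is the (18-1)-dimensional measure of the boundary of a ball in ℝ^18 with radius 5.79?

S = n·V_n(r)/r = 18·V_18(5.79)/5.79 (volume-to-surface relation), giving 1.36582e+13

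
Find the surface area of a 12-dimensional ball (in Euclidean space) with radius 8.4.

The surface area of an n-ball is 2π^(n/2) r^(n-1) / Γ(n/2). For n=12, r=8.4: 2.35407e+11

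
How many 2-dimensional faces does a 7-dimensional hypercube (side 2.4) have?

f_2(7-cube) = (7 choose 2) · 2^5 = 672.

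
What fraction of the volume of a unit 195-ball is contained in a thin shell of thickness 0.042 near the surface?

Shell fraction = 1 - (1-0.042)^195 ≈ 0.999768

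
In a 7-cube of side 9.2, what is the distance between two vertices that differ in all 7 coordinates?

Diagonal = √7 · 9.2 ≈ 24.3409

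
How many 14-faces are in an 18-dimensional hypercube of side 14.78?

Number of 14-faces = C(18,14) · 2^(18-14) = 3060 · 16 = 48960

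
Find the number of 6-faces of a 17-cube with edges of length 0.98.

An n-cube has C(n,k)·2^(n-k) k-faces. Here C(17,6)·2^11 = 12376·2048 = 25346048.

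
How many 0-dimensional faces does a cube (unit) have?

f_0(3-cube) = (3 choose 0) · 2^3 = 8.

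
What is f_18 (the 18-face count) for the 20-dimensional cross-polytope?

Number of 18-faces = 2^(18+1) · C(20,18+1) = 524288 · 20 = 10485760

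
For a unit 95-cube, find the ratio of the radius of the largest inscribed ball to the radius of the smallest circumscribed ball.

r_in / r_out = (1/2) / (1√95/2) = 1/√95 ≈ 0.102598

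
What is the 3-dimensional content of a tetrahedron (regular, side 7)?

Volume = (√2/12) · 7³ = 40.4229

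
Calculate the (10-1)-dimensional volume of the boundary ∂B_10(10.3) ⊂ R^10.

The surface area of an n-ball is 2π^(n/2) r^(n-1) / Γ(n/2). For n=10, r=10.3: 3.32739e+10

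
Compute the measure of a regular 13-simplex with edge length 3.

V = (3^13 / 13!) · √((13+1) / 2^13) ≈ 1.05844e-05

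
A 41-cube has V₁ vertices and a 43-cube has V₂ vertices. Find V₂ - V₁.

V₁ = 2^41 = 2199023255552. V₂ = 2^43 = 8796093022208. V₂ - V₁ = 6597069766656.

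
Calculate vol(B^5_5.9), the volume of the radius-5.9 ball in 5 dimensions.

V_5(5.9) = π^(5/2) · (5.9)^5 / Γ(5/2 + 1) ≈ 37632.1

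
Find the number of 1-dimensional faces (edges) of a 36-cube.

Number of 1-faces = C(36,1)·2^(36-1) = 36·34359738368 = 1236950581248.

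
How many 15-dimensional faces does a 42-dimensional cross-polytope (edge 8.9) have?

Each 15-face is the convex hull of 16 vertices, one chosen as ±e_i from each of 16 distinct axes: 2^16·C(42,16) = 10912381114908672.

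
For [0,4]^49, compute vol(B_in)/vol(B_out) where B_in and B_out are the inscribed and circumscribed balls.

The radii are 4/2 and 4√49/2, so the volume ratio is (1/√49)^49 = 49^{-49/2} ≈ 3.89221e-42.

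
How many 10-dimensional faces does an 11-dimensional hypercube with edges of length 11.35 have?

An n-cube has C(n,k)·2^(n-k) k-faces. Here C(11,10)·2^1 = 11·2 = 22.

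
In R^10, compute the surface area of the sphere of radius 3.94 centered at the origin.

S = n·V_n(r)/r = 10·V_10(3.94)/3.94 (volume-to-surface relation), giving 5.83491e+06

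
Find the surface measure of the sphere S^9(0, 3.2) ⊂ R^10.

|∂B_10(3.2)| ≈ 897259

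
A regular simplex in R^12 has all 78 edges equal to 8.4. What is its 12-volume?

V = (8.4^12 / 12!) · √((12+1) / 2^12) ≈ 14.5146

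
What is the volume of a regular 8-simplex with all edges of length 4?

V = (4^8 / 8!) · √((8+1) / 2^8) ≈ 0.304762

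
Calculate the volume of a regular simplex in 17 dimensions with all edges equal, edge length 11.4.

V_17 = √(18) · 11.4^17 / (17! · 2^(17/2)) ≈ 30.5629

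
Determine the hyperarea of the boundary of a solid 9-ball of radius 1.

The surface area of an n-ball is 2π^(n/2) r^(n-1) / Γ(n/2). For n=9, r=1: 32·π^4/105 ≈ 29.6866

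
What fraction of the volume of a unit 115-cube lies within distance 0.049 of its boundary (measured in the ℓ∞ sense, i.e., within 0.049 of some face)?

The inner cube has side 1-2·0.049 = 0.902 and volume (0.902)^115 ≈ 7.059e-06, so the shell holds 0.999993 of the volume.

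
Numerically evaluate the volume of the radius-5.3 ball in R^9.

The n-ball volume is π^(n/2)·r^n/Γ(n/2+1). With n=9, r=5.3: V ≈ 1.08843e+07.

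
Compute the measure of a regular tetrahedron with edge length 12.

Volume = (√2/12) · 12³ = 203.647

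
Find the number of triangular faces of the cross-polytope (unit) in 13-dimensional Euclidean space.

Number of 2-faces = 2^(2+1) · C(13,2+1) = 8 · 286 = 2288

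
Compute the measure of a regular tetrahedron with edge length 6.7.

Volume = (√2/12) · 6.7³ = 35.4453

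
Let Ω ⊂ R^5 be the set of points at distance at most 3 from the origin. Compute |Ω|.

V = 648·π^2/5 ≈ 1279.1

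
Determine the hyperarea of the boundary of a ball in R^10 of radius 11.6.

S = n·V_n(r)/r = 10·V_10(11.6)/11.6 (volume-to-surface relation), giving 9.69818e+10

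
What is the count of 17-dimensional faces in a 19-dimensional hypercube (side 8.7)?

An n-cube has C(n,k)·2^(n-k) k-faces. Here C(19,17)·2^2 = 171·4 = 684.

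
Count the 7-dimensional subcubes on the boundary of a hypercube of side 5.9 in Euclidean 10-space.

Choose 7 of 10 axes to span the face (C(10,7) = 120 ways), then fix each of the remaining 3 coordinates at one of its two extreme values (2^3 = 8 ways): 120·8 = 960.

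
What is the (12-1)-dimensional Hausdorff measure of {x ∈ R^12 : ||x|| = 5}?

S_12(5) = 2·π^(12/2)·(5)^11 / Γ(12/2) = 9765625·π^6/12 ≈ 7.82381e+08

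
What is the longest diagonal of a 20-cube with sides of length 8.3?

d = √(8.3² + 8.3² + ... + 8.3²) [20 terms] = √(20·8.3²) = 8.3√20 ≈ 37.1187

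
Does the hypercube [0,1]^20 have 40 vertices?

False. The 20-cube has 2^20 = 1048576 vertices.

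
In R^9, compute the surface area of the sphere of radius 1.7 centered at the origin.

S = n·V_n(r)/r = 9·V_9(1.7)/1.7 (volume-to-surface relation), giving 2070.86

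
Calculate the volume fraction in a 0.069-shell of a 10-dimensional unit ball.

V(inner)/V(outer) = ((1-0.069)/1)^10 ≈ 0.4892, so the shell fraction is 0.510788.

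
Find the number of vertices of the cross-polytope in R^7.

Number of 0-faces = 2^(0+1) · C(7,0+1) = 2 · 7 = 14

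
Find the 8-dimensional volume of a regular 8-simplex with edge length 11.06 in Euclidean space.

Volume = 11.06^8 · √(9/2^8) / 8! ≈ 1041.17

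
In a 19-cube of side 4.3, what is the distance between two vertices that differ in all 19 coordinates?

||(4.3,4.3,...,4.3)|| = √(19)·4.3 ≈ 18.7433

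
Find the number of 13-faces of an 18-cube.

Number of 13-faces = C(18,13) · 2^(18-13) = 8568 · 32 = 274176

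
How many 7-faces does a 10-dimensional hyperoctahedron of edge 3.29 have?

An n-cross-polytope has 2^(k+1)·C(n,k+1) k-faces. Here 2^8·C(10,8) = 256·45 = 11520.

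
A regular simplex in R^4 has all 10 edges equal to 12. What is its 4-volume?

Volume = 12^4 · √(5/2^4) / 4! ≈ 482.991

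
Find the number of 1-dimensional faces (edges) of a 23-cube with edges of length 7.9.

An n-cube has n·2^(n-1) edges. With n = 23: 23·4194304 = 96468992.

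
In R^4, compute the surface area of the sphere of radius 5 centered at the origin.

|∂B_4(5)| = 250·π^2 ≈ 2467.4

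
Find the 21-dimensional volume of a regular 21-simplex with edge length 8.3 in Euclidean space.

V_21 = √(22) · 8.3^21 / (21! · 2^(21/2)) ≈ 0.00126675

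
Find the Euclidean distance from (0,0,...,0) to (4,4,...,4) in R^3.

The space diagonal of an n-cube of side s is s√n. Here 4·√3 ≈ 6.9282.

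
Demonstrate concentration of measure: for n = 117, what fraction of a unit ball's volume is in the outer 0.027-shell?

1 - (1-0.027)^117 ≈ 0.959337 ≈ 95.93%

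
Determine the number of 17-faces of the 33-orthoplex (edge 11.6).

f_17(33-orthoplex) = 2^18 · (33 choose 18) = 271884830638080.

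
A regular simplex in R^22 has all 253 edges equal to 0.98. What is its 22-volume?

V = (0.98^22 / 22!) · √((22+1) / 2^22) ≈ 1.3358e-24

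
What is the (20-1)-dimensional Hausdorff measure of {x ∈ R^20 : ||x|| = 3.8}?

|∂B_20(3.8)| ≈ 5.3537e+10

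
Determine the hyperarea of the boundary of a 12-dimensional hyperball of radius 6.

S = n·V_n(r)/r = 12·V_12(6)/6 (volume-to-surface relation), giving 30233088·π^6/5 ≈ 5.81315e+09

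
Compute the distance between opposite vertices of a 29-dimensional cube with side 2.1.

||(2.1,2.1,...,2.1)|| = √(29)·2.1 ≈ 11.3088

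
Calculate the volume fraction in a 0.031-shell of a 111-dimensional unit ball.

1 - (1-0.031)^111 ≈ 0.969665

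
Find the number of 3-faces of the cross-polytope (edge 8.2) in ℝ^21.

Number of 3-faces = 2^(3+1) · C(21,3+1) = 16 · 5985 = 95760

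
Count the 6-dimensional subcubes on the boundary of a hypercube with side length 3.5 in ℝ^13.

An n-cube has C(n,k)·2^(n-k) k-faces. Here C(13,6)·2^7 = 1716·128 = 219648.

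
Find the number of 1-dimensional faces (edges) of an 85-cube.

Each of the 2^85 = 38685626227668133590597632 vertices has degree 85; total edges = 85·2^85/2 = 1644139114675895677600399360.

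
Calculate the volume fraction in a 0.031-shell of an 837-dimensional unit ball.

V(inner)/V(outer) = ((1-0.031)/1)^837 ≈ 3.573e-12, so the shell fraction is 1 - 3.573e-12.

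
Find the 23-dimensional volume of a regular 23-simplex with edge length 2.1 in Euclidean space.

V_23 = √(24) · 2.1^23 / (23! · 2^(23/2)) ≈ 1.68582e-18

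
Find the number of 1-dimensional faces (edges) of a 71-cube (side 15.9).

The 71-cube has n·2^(n-1) = 71·2^70 = 71·1180591620717411303424 = 83822005070936202543104 edges.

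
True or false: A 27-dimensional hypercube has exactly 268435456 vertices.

False. The 27-cube has 2^27 = 134217728 vertices.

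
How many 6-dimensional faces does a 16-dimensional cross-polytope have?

f_6(16-orthoplex) = 2^7 · (16 choose 7) = 1464320.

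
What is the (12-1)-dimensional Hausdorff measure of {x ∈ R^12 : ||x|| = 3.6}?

S = n·V_n(r)/r = 12·V_12(3.6)/3.6 (volume-to-surface relation), giving 2.10899e+07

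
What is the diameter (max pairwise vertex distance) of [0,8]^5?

d = √(8² + 8² + ... + 8²) [5 terms] = √(5·8²) = 8√5 ≈ 17.8885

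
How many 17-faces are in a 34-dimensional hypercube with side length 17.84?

Choose 17 of 34 axes to span the face (C(34,17) = 2333606220 ways), then fix each of the remaining 17 coordinates at one of its two extreme values (2^17 = 131072 ways): 2333606220·131072 = 305870434467840.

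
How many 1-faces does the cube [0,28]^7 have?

An n-cube has n·2^(n-1) edges. With n = 7: 7·64 = 448.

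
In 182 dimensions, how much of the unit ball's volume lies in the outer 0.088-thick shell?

1 - (1-0.088)^182 ≈ 0.9999999476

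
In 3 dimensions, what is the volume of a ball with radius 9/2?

Volume = π^{3/2}·(9/2)^3/Γ(5/2) = 243·π/2 ≈ 381.704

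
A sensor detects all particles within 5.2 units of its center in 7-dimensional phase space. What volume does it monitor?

Volume = π^{7/2}·(5.2)^7/Γ(9/2) ≈ 485740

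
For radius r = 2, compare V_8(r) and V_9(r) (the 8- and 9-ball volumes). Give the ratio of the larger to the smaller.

V_8(2) ≈ 1039.03, V_9(2) ≈ 1688.84. The 9-ball is larger by a factor of 1.625.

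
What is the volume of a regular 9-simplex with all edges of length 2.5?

V = (2.5^9 / 9!) · √((9+1) / 2^9) ≈ 0.00146914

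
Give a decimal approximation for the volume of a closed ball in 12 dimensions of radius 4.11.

V_12(4.11) = π^(12/2) · (4.11)^12 / Γ(12/2 + 1) ≈ 3.10219e+07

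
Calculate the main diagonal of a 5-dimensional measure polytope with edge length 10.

d = √(10² + 10² + ... + 10²) [5 terms] = √(5·10²) = 10√5 ≈ 22.3607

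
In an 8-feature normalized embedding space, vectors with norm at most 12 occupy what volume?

The n-ball volume is π^(n/2)·r^n/Γ(n/2+1). With n=8, r=12: V = 17915904·π^4 ≈ 1.74517e+09.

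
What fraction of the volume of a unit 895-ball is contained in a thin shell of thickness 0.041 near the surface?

V(inner)/V(outer) = ((1-0.041)/1)^895 ≈ 5.341e-17, so the shell fraction is 1 - 5.341e-17.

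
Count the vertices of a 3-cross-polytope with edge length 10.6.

The 3-dimensional cross-polytope has 2n = 2·3 = 6 vertices.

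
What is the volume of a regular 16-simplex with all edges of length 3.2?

V_16 = √(17) · 3.2^16 / (16! · 2^(16/2)) ≈ 9.30603e-08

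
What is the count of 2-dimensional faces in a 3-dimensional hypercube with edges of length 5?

Number of 2-faces = C(3,2) · 2^(3-2) = 3 · 2 = 6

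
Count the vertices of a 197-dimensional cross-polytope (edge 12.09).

The 197-dimensional cross-polytope has 2n = 2·197 = 394 vertices.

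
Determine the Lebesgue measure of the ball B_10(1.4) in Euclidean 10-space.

V_10(1.4) = π^(10/2) · (1.4)^10 / Γ(10/2 + 1) ≈ 73.7647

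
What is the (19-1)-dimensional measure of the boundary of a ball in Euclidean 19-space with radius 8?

S_19(8) = 2·π^(19/2)·(8)^18 / Γ(19/2) = 18446744073709551616·π^9/34459425 ≈ 1.59573e+16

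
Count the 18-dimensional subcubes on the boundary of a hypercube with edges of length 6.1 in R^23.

An n-cube has C(n,k)·2^(n-k) k-faces. Here C(23,18)·2^5 = 33649·32 = 1076768.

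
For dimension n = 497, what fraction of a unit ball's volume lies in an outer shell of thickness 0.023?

1 - (1-0.023)^497 ≈ 0.999991 ≈ 99.999050%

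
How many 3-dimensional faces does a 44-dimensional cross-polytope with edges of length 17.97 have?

An n-cross-polytope has 2^(k+1)·C(n,k+1) k-faces. Here 2^4·C(44,4) = 16·135751 = 2172016.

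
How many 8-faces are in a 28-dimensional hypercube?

Number of 8-faces = C(28,8) · 2^(28-8) = 3108105 · 1048576 = 3259084308480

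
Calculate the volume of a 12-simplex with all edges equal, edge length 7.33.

V_12 = √(13) · 7.33^12 / (12! · 2^(12/2)) ≈ 2.82945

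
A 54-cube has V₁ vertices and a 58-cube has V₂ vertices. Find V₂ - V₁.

V₁ = 2^54 = 18014398509481984. V₂ = 2^58 = 288230376151711744. V₂ - V₁ = 270215977642229760.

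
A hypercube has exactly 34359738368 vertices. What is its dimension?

The n-cube has 2^n vertices, and 34359738368 = 2^35, so n = 35.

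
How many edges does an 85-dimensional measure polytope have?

An n-cube has n·2^(n-1) edges. With n = 85: 85·19342813113834066795298816 = 1644139114675895677600399360.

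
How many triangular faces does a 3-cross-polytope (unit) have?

Each 2-face is the convex hull of 3 vertices, one chosen as ±e_i from each of 3 distinct axes: 2^3·C(3,3) = 8.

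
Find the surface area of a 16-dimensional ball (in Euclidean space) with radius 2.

The surface area of an n-ball is 2π^(n/2) r^(n-1) / Γ(n/2). For n=16, r=2: 4096·π^8/315 ≈ 123381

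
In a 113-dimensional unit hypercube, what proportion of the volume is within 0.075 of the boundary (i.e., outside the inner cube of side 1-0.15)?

1 - (1 - 2·0.075)^113 = 1 - 0.85^113 ≈ 0.9999999894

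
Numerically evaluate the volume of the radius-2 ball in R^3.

V_3(2) = π^(3/2) · (2)^3 / Γ(3/2 + 1) = 32·π/3 ≈ 33.5103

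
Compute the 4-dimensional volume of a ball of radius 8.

V_4(8) = π^(4/2) · (8)^4 / Γ(4/2 + 1) = 2048·π^2 ≈ 20212.9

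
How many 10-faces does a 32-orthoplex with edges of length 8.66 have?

An n-cross-polytope has 2^(k+1)·C(n,k+1) k-faces. Here 2^11·C(32,11) = 2048·129024480 = 264242135040.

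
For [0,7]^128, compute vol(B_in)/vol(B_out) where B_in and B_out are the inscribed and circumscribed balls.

The radii are 7/2 and 7√128/2, so the volume ratio is (1/√128)^128 = 128^{-128/2} ≈ 1.37582e-135.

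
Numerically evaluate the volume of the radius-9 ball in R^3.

Volume = π^{3/2}·(9)^3/Γ(5/2) = 972·π ≈ 3053.63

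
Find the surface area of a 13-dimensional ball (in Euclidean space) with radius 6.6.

The surface area of an n-ball is 2π^(n/2) r^(n-1) / Γ(n/2). For n=13, r=6.6: 8.08746e+10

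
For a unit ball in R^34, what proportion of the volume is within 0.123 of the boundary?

V(inner)/V(outer) = ((1-0.123)/1)^34 ≈ 0.01153, so the shell fraction is 0.988466.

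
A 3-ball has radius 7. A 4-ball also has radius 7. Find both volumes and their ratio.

V_3(7.0) ≈ 1436.76. V_4(7.0) ≈ 11848.5. Ratio V_3/V_4 ≈ 0.1213.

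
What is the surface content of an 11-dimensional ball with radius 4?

The surface area of an n-ball is 2π^(n/2) r^(n-1) / Γ(n/2). For n=11, r=4: 67108864·π^5/945 ≈ 2.17319e+07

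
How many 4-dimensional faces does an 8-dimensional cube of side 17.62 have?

f_4(8-cube) = (8 choose 4) · 2^4 = 1120.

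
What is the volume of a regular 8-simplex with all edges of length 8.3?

For a regular n-simplex with edge a, V = (a^n / n!)·√((n+1)/2^n). With a=8.3, n=8: V ≈ 104.738.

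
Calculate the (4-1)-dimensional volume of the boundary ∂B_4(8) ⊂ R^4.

S = n·V_n(r)/r = 4·V_4(8)/8 (volume-to-surface relation), giving 1024·π^2 ≈ 10106.5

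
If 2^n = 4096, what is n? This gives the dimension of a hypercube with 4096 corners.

n = log_2(4096) = 12.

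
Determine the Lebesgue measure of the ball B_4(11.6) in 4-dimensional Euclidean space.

The n-ball volume is π^(n/2)·r^n/Γ(n/2+1). With n=4, r=11.6: V ≈ 89351.5.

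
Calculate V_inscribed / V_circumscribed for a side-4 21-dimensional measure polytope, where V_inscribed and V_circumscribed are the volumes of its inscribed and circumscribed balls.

V_in/V_out = n^(-n/2) = 21^(-21/2) ≈ 1.30827e-14.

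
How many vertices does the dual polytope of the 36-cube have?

The 36-dimensional cross-polytope has 2n = 2·36 = 72 vertices.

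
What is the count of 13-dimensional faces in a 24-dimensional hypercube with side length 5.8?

Choose 13 of 24 axes to span the face (C(24,13) = 2496144 ways), then fix each of the remaining 11 coordinates at one of its two extreme values (2^11 = 2048 ways): 2496144·2048 = 5112102912.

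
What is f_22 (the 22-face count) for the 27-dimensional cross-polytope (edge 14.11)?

Number of 22-faces = 2^(22+1) · C(27,22+1) = 8388608 · 17550 = 147220070400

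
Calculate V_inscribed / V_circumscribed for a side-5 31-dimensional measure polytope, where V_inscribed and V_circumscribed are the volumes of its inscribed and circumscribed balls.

Volume scales as r^n, and r_in/r_out = 1/√31, giving (1/√31)^31 ≈ 7.65409e-24.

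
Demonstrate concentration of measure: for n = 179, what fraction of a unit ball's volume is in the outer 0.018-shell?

1 - (1-0.018)^179 ≈ 0.961278 ≈ 96.13%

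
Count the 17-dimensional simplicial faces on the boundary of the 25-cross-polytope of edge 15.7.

Each 17-face is the convex hull of 18 vertices, one chosen as ±e_i from each of 18 distinct axes: 2^18·C(25,18) = 126012620800.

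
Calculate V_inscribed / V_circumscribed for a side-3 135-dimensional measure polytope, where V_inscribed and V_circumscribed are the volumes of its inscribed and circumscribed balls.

V_in/V_out = n^(-n/2) = 135^(-135/2) ≈ 1.59394e-144.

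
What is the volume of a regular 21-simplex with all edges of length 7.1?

V_21 = √(22) · 7.1^21 / (21! · 2^(21/2)) ≈ 4.76955e-05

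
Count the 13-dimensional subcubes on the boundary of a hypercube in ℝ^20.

Number of 13-faces = C(20,13) · 2^(20-13) = 77520 · 128 = 9922560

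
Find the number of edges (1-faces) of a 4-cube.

Number of 1-faces = C(4,1) · 2^(4-1) = 4 · 8 = 32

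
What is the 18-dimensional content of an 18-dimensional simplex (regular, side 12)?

V = (12^18 / 18!) · √((18+1) / 2^18) ≈ 35.402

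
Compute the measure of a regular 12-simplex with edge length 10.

Volume = 10^12 · √(13/2^12) / 12! ≈ 117.613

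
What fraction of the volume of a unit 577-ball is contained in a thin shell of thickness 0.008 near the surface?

V(inner)/V(outer) = ((1-0.008)/1)^577 ≈ 0.00971, so the shell fraction is 0.99029.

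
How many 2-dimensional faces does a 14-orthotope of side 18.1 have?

An n-cube has C(n,k)·2^(n-k) k-faces. Here C(14,2)·2^12 = 91·4096 = 372736.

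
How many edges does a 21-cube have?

Each of the 2^21 = 2097152 vertices has degree 21; total edges = 21·2^21/2 = 22020096.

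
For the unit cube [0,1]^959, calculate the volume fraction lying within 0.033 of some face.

The inner cube has side 1-2·0.033 = 0.934 and volume (0.934)^959 ≈ 3.653e-29, so the shell holds 1 - 3.653e-29 of the volume.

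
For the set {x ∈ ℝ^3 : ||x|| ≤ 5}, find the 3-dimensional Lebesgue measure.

The n-ball volume is π^(n/2)·r^n/Γ(n/2+1). With n=3, r=5: V = 500·π/3 ≈ 523.599.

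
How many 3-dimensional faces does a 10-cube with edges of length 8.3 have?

An n-cube has C(n,k)·2^(n-k) k-faces. Here C(10,3)·2^7 = 120·128 = 15360.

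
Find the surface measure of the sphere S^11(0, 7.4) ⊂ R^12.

The surface area of an n-ball is 2π^(n/2) r^(n-1) / Γ(n/2). For n=12, r=7.4: 5.83844e+10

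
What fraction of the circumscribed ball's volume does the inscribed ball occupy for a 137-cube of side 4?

V_in / V_out = (r_in/r_out)^137 = (1/√137)^137 = 137^(-137/2) ≈ 4.31163e-147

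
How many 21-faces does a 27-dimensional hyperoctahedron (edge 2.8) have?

f_21(27-orthoplex) = 2^22 · (27 choose 22) = 338606161920.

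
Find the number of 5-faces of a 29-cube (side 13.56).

Choose 5 of 29 axes to span the face (C(29,5) = 118755 ways), then fix each of the remaining 24 coordinates at one of its two extreme values (2^24 = 16777216 ways): 118755·16777216 = 1992378286080.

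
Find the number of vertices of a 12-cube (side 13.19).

Each vertex is a binary string of length 12, so there are 2^12 = 4096.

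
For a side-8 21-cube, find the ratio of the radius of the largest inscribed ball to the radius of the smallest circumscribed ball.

For an n-cube of any side s, the inradius is s/2 and the circumradius is s√n/2, so the ratio is 1/√21 ≈ 0.218218.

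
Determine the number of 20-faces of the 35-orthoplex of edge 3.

Number of 20-faces = 2^(20+1) · C(35,20+1) = 2097152 · 2319959400 = 4865307495628800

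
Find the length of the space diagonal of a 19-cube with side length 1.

d = √(1² + 1² + ... + 1²) [19 terms] = √(19·1²) = 1√19 ≈ 4.3589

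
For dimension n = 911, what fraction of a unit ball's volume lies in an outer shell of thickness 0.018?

1 - (1-0.018)^911 ≈ 0.9999999349 ≈ 99.999993%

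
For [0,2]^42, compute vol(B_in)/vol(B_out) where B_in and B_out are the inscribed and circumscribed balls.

V_in/V_out = n^(-n/2) = 42^(-42/2) ≈ 8.1614e-35.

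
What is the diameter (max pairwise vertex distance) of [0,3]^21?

||(3,3,...,3)|| = √(21)·3 ≈ 13.7477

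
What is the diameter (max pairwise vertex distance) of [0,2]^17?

d = √(2² + 2² + ... + 2²) [17 terms] = √(17·2²) = 2√17 ≈ 8.24621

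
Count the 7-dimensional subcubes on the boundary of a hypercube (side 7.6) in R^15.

An n-cube has C(n,k)·2^(n-k) k-faces. Here C(15,7)·2^8 = 6435·256 = 1647360.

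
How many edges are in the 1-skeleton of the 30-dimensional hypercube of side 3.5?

An n-cube has n·2^(n-1) edges. With n = 30: 30·536870912 = 16106127360.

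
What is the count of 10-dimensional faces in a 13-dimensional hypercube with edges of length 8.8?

An n-cube has C(n,k)·2^(n-k) k-faces. Here C(13,10)·2^3 = 286·8 = 2288.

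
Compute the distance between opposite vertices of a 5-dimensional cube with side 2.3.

d = √(2.3² + 2.3² + ... + 2.3²) [5 terms] = √(5·2.3²) = 2.3√5 ≈ 5.14296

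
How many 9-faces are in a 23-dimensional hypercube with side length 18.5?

An n-cube has C(n,k)·2^(n-k) k-faces. Here C(23,9)·2^14 = 817190·16384 = 13388840960.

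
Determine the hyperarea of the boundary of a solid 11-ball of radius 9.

S = n·V_n(r)/r = 11·V_11(9)/9 (volume-to-surface relation), giving 8264970432·π^5/35 ≈ 7.22641e+10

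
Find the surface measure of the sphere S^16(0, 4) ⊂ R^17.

S = n·V_n(r)/r = 17·V_17(4)/4 (volume-to-surface relation), giving 2199023255552·π^8/2027025 ≈ 1.02937e+10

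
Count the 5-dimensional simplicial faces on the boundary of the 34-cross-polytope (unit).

f_5(34-orthoplex) = 2^6 · (34 choose 6) = 86073856.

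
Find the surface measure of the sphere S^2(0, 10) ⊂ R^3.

S_3(10) = 2·π^(3/2)·(10)^2 / Γ(3/2) = 4πr² = 4π·(10)² ≈ 1256.64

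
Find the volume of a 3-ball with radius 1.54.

The n-ball volume is π^(n/2)·r^n/Γ(n/2+1). With n=3, r=1.54: V ≈ 15.2986.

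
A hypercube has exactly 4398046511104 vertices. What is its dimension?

Since 2^n = 4398046511104, we have n = 42.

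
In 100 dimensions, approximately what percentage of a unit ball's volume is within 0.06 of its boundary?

1 - (1-0.06)^100 ≈ 0.997945 ≈ 99.79%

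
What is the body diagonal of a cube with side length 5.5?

d = √(5.5² + 5.5² + ... + 5.5²) [3 terms] = √(3·5.5²) = 5.5√3 ≈ 9.52628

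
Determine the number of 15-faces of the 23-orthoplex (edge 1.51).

Each 15-face is the convex hull of 16 vertices, one chosen as ±e_i from each of 16 distinct axes: 2^16·C(23,16) = 16066609152.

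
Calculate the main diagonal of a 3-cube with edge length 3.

The space diagonal of an n-cube of side s is s√n. Here 3·√3 ≈ 5.19615.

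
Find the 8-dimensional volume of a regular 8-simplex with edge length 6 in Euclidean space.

V_8 = √(9) · 6^8 / (8! · 2^(8/2)) ≈ 7.81071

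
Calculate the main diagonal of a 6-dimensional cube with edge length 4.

||(4,4,...,4)|| = √(6)·4 ≈ 9.79796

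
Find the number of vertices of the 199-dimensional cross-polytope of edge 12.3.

An n-cross-polytope has 2n vertices; here n = 199, giving 398.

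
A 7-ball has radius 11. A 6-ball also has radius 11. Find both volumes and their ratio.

V_7(11) ≈ 9.20723e+07. V_6(11) ≈ 9.15492e+06. Ratio V_7/V_6 ≈ 10.06.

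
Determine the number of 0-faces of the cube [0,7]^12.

An n-cube has C(n,k)·2^(n-k) k-faces. Here C(12,0)·2^12 = 1·4096 = 4096.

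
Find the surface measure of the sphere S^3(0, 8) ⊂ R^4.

S = n·V_n(r)/r = 4·V_4(8)/8 (volume-to-surface relation), giving 1024·π^2 ≈ 10106.5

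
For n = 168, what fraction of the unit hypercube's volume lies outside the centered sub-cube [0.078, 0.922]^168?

Shell fraction = 1 - (1-0.156)^168 ≈ 1 - 4.222e-13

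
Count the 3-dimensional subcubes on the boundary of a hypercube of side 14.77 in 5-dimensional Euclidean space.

An n-cube has C(n,k)·2^(n-k) k-faces. Here C(5,3)·2^2 = 10·4 = 40.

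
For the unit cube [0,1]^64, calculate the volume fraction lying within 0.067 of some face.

The inner cube has side 1-2·0.067 = 0.866 and volume (0.866)^64 ≈ 0.0001003, so the shell holds 0.9999 of the volume.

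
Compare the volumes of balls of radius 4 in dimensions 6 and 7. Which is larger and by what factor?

V_6(4) ≈ 21167, V_7(4) ≈ 77410.6. The 7-ball is larger by a factor of 3.657.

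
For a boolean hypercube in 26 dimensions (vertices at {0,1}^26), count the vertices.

An n-cube has 2^n vertices; for n = 26 that is 2^26 = 67108864.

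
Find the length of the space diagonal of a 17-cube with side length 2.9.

The space diagonal of an n-cube of side s is s√n. Here 2.9·√17 ≈ 11.957.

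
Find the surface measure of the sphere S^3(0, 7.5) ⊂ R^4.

S = n·V_n(r)/r = 4·V_4(7.5)/7.5 (volume-to-surface relation), giving 3375·π^2/4 ≈ 8327.48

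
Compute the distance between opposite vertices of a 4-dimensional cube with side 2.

Diagonal = √4 · 2 = 4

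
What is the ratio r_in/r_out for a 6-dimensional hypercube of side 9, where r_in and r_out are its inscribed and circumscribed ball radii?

For an n-cube of any side s, the inradius is s/2 and the circumradius is s√n/2, so the ratio is 1/√6 ≈ 0.408248.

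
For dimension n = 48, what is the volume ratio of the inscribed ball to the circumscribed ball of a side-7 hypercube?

V_in/V_out = n^(-n/2) = 48^(-48/2) ≈ 4.469e-41.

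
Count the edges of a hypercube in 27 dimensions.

An n-cube has n·2^(n-1) edges. With n = 27: 27·67108864 = 1811939328.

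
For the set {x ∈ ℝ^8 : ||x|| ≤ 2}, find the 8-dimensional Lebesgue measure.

The n-ball volume is π^(n/2)·r^n/Γ(n/2+1). With n=8, r=2: V = 32·π^4/3 ≈ 1039.03.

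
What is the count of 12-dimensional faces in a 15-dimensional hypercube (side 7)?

Number of 12-faces = C(15,12) · 2^(15-12) = 455 · 8 = 3640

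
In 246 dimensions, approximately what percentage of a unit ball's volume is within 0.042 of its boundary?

1 - (1-0.042)^246 ≈ 0.999974 ≈ 99.997394%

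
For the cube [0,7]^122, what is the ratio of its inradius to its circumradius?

r_in = 7/2 (half the side); r_out = 7√122/2 (half the diagonal). Ratio = 1/√122 ≈ 0.0905357.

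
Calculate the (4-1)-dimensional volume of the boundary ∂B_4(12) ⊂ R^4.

The surface area of an n-ball is 2π^(n/2) r^(n-1) / Γ(n/2). For n=4, r=12: 3456·π^2 ≈ 34109.4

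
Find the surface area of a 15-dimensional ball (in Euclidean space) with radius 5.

S = n·V_n(r)/r = 15·V_15(5)/5 (volume-to-surface relation), giving 312500000000·π^7/27027 ≈ 3.49222e+10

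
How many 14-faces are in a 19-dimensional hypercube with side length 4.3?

An n-cube has C(n,k)·2^(n-k) k-faces. Here C(19,14)·2^5 = 11628·32 = 372096.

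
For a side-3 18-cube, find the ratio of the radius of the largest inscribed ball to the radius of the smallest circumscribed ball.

Ratio = (s/2)/(s√18/2) = 18^(-1/2) ≈ 0.235702.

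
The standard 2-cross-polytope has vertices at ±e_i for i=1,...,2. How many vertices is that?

The vertices are ±e_1, ..., ±e_2, so there are 2·2 = 4.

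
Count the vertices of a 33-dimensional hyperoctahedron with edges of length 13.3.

The 33-dimensional cross-polytope has 2n = 2·33 = 66 vertices.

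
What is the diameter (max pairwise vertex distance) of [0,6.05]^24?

||(6.05,6.05,...,6.05)|| = √(24)·6.05 ≈ 29.6388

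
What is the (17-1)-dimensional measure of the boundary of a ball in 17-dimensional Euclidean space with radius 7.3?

S = n·V_n(r)/r = 17·V_17(7.3)/7.3 (volume-to-surface relation), giving 1.55875e+14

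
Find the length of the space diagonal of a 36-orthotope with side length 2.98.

Diagonal = √36 · 2.98 = 17.88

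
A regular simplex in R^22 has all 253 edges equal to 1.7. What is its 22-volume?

V_22 = √(23) · 1.7^22 / (22! · 2^(22/2)) ≈ 2.44705e-19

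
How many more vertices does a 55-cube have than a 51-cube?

The 55-cube has 2^55 = 36028797018963968 vertices. The 51-cube has 2^51 = 2251799813685248 vertices. Difference: 36028797018963968 - 2251799813685248 = 33776997205278720.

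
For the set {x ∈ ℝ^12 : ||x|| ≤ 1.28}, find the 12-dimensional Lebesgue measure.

V_12(1.28) = π^(12/2) · (1.28)^12 / Γ(12/2 + 1) ≈ 25.8277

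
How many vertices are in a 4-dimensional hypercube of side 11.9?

An n-cube has C(n,k)·2^(n-k) k-faces. Here C(4,0)·2^4 = 1·16 = 16.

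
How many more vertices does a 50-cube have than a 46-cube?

The 50-cube has 2^50 = 1125899906842624 vertices. The 46-cube has 2^46 = 70368744177664 vertices. Difference: 1125899906842624 - 70368744177664 = 1055531162664960.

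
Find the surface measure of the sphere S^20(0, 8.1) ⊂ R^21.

S = n·V_n(r)/r = 21·V_21(8.1)/8.1 (volume-to-surface relation), giving 4.3298e+17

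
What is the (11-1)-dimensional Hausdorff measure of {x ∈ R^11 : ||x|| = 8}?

S_11(8) = 2·π^(11/2)·(8)^10 / Γ(11/2) = 68719476736·π^5/945 ≈ 2.22535e+10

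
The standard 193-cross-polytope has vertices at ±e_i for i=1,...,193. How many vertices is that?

The 193-dimensional cross-polytope has 2n = 2·193 = 386 vertices.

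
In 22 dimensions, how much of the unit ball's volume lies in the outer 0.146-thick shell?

V(inner)/V(outer) = ((1-0.146)/1)^22 ≈ 0.03105, so the shell fraction is 0.968949.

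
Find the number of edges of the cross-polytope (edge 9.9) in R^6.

Number of 1-faces = 2^(1+1) · C(6,1+1) = 4 · 15 = 60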